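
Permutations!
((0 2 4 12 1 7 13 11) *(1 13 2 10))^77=(0 4 10 12 1 13 7 11 2)=[4, 13, 0, 3, 10, 5, 6, 11, 8, 9, 12, 2, 1, 7]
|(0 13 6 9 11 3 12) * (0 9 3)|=7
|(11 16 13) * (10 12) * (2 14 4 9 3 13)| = |(2 14 4 9 3 13 11 16)(10 12)| = 8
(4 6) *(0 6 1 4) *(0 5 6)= (1 4)(5 6)= [0, 4, 2, 3, 1, 6, 5]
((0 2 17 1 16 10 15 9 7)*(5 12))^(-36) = (17) = [0, 1, 2, 3, 4, 5, 6, 7, 8, 9, 10, 11, 12, 13, 14, 15, 16, 17]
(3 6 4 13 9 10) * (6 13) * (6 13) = (3 6 4 13 9 10) = [0, 1, 2, 6, 13, 5, 4, 7, 8, 10, 3, 11, 12, 9]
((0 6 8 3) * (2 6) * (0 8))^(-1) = [6, 1, 0, 8, 4, 5, 2, 7, 3] = (0 6 2)(3 8)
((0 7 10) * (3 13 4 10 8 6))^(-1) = (0 10 4 13 3 6 8 7) = [10, 1, 2, 6, 13, 5, 8, 0, 7, 9, 4, 11, 12, 3]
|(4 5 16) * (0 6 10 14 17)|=15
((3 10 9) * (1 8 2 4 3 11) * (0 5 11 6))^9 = [9, 5, 1, 2, 8, 6, 10, 7, 11, 3, 4, 0] = (0 9 3 2 1 5 6 10 4 8 11)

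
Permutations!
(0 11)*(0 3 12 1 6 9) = (0 11 3 12 1 6 9) = [11, 6, 2, 12, 4, 5, 9, 7, 8, 0, 10, 3, 1]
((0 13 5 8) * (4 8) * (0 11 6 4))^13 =(0 13 5)(4 8 11 6) =[13, 1, 2, 3, 8, 0, 4, 7, 11, 9, 10, 6, 12, 5]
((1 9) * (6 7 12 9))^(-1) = (1 9 12 7 6) = [0, 9, 2, 3, 4, 5, 1, 6, 8, 12, 10, 11, 7]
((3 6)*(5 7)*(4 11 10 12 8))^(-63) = [0, 1, 2, 6, 10, 7, 3, 5, 11, 9, 8, 12, 4] = (3 6)(4 10 8 11 12)(5 7)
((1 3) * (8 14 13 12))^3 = [0, 3, 2, 1, 4, 5, 6, 7, 12, 9, 10, 11, 13, 14, 8] = (1 3)(8 12 13 14)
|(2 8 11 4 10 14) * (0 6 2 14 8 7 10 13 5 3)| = |(14)(0 6 2 7 10 8 11 4 13 5 3)| = 11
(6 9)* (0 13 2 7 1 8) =(0 13 2 7 1 8)(6 9) =[13, 8, 7, 3, 4, 5, 9, 1, 0, 6, 10, 11, 12, 2]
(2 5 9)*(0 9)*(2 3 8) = (0 9 3 8 2 5) = [9, 1, 5, 8, 4, 0, 6, 7, 2, 3]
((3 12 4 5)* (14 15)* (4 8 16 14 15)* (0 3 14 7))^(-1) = [7, 1, 2, 0, 14, 4, 6, 16, 12, 9, 10, 11, 3, 13, 5, 15, 8] = (0 7 16 8 12 3)(4 14 5)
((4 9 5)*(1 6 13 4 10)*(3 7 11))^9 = (1 13 9 10 6 4 5) = [0, 13, 2, 3, 5, 1, 4, 7, 8, 10, 6, 11, 12, 9]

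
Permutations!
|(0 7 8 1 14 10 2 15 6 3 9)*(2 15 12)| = 10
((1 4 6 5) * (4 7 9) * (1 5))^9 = (1 6 4 9 7) = [0, 6, 2, 3, 9, 5, 4, 1, 8, 7]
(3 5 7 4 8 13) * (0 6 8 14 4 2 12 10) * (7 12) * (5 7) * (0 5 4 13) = [6, 1, 4, 7, 14, 12, 8, 2, 0, 9, 5, 11, 10, 3, 13] = (0 6 8)(2 4 14 13 3 7)(5 12 10)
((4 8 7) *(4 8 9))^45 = (4 9)(7 8) = [0, 1, 2, 3, 9, 5, 6, 8, 7, 4]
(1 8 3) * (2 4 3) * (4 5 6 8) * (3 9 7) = (1 4 9 7 3)(2 5 6 8) = [0, 4, 5, 1, 9, 6, 8, 3, 2, 7]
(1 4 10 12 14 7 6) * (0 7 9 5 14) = (0 7 6 1 4 10 12)(5 14 9) = [7, 4, 2, 3, 10, 14, 1, 6, 8, 5, 12, 11, 0, 13, 9]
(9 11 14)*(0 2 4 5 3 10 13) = [2, 1, 4, 10, 5, 3, 6, 7, 8, 11, 13, 14, 12, 0, 9] = (0 2 4 5 3 10 13)(9 11 14)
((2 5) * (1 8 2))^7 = (1 5 2 8) = [0, 5, 8, 3, 4, 2, 6, 7, 1]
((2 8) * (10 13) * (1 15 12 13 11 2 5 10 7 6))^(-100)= (1 12 7)(6 15 13)= [0, 12, 2, 3, 4, 5, 15, 1, 8, 9, 10, 11, 7, 6, 14, 13]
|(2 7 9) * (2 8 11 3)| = 6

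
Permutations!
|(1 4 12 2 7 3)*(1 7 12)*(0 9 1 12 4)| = 6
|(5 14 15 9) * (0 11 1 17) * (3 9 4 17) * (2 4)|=|(0 11 1 3 9 5 14 15 2 4 17)|=11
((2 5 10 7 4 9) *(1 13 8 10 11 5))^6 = [0, 9, 4, 3, 10, 5, 6, 8, 1, 7, 13, 11, 12, 2] = (1 9 7 8)(2 4 10 13)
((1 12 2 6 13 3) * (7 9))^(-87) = [0, 6, 3, 2, 4, 5, 1, 9, 8, 7, 10, 11, 13, 12] = (1 6)(2 3)(7 9)(12 13)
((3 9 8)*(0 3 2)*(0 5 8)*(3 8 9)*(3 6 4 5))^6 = (0 5 6 2)(3 8 9 4) = [5, 1, 0, 8, 3, 6, 2, 7, 9, 4]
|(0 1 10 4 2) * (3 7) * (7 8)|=15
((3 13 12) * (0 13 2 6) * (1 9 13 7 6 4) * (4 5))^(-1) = (0 6 7)(1 4 5 2 3 12 13 9) = [6, 4, 3, 12, 5, 2, 7, 0, 8, 1, 10, 11, 13, 9]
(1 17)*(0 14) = [14, 17, 2, 3, 4, 5, 6, 7, 8, 9, 10, 11, 12, 13, 0, 15, 16, 1] = (0 14)(1 17)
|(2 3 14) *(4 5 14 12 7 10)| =8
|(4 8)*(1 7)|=2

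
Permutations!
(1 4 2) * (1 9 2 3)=(1 4 3)(2 9)=[0, 4, 9, 1, 3, 5, 6, 7, 8, 2]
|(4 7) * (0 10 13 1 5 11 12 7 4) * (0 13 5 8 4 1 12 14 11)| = 6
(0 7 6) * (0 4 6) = (0 7)(4 6) = [7, 1, 2, 3, 6, 5, 4, 0]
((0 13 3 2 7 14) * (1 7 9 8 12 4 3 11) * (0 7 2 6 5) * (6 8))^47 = (0 5 6 9 2 1 11 13)(3 4 12 8)(7 14) = [5, 11, 1, 4, 12, 6, 9, 14, 3, 2, 10, 13, 8, 0, 7]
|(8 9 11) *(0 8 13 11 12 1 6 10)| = |(0 8 9 12 1 6 10)(11 13)| = 14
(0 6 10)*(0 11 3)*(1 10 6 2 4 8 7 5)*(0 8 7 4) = (0 2)(1 10 11 3 8 4 7 5) = [2, 10, 0, 8, 7, 1, 6, 5, 4, 9, 11, 3]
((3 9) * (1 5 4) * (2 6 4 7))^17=(1 4 6 2 7 5)(3 9)=[0, 4, 7, 9, 6, 1, 2, 5, 8, 3]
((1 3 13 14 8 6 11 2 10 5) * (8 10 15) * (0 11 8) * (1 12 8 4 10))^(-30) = (0 2)(1 13)(3 14)(11 15) = [2, 13, 0, 14, 4, 5, 6, 7, 8, 9, 10, 15, 12, 1, 3, 11]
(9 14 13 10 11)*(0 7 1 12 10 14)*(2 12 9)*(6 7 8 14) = (0 8 14 13 6 7 1 9)(2 12 10 11) = [8, 9, 12, 3, 4, 5, 7, 1, 14, 0, 11, 2, 10, 6, 13]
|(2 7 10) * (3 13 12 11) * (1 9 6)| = |(1 9 6)(2 7 10)(3 13 12 11)| = 12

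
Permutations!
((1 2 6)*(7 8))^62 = (8)(1 6 2) = [0, 6, 1, 3, 4, 5, 2, 7, 8]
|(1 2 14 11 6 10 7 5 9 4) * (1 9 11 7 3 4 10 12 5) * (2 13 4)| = 36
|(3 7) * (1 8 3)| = 4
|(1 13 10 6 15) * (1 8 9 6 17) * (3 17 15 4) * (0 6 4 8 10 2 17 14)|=28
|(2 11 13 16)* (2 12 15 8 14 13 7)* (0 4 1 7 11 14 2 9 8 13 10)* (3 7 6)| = 44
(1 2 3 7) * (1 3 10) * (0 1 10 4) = (10)(0 1 2 4)(3 7) = [1, 2, 4, 7, 0, 5, 6, 3, 8, 9, 10]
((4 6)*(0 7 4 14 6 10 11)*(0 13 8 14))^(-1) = (0 6 14 8 13 11 10 4 7) = [6, 1, 2, 3, 7, 5, 14, 0, 13, 9, 4, 10, 12, 11, 8]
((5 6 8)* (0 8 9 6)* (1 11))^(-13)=(0 5 8)(1 11)(6 9)=[5, 11, 2, 3, 4, 8, 9, 7, 0, 6, 10, 1]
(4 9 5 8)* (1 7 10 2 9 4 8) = (1 7 10 2 9 5) = [0, 7, 9, 3, 4, 1, 6, 10, 8, 5, 2]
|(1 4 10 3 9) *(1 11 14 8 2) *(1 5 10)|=|(1 4)(2 5 10 3 9 11 14 8)|=8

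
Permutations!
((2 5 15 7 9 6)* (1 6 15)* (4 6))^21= (15)(1 4 6 2 5)= [0, 4, 5, 3, 6, 1, 2, 7, 8, 9, 10, 11, 12, 13, 14, 15]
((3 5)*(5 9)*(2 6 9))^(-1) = [0, 1, 3, 5, 4, 9, 2, 7, 8, 6] = (2 3 5 9 6)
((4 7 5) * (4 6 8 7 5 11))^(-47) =(4 5 6 8 7 11) =[0, 1, 2, 3, 5, 6, 8, 11, 7, 9, 10, 4]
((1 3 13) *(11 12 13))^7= (1 11 13 3 12)= [0, 11, 2, 12, 4, 5, 6, 7, 8, 9, 10, 13, 1, 3]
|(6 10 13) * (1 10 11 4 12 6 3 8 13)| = |(1 10)(3 8 13)(4 12 6 11)| = 12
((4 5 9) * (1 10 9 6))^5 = [0, 6, 2, 3, 9, 4, 5, 7, 8, 10, 1] = (1 6 5 4 9 10)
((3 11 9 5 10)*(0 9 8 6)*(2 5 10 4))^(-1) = (0 6 8 11 3 10 9)(2 4 5) = [6, 1, 4, 10, 5, 2, 8, 7, 11, 0, 9, 3]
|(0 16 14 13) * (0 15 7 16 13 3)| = 7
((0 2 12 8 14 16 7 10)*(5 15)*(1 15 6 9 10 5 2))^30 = (0 12 7 10 2 16 9 15 14 6 1 8 5) = [12, 8, 16, 3, 4, 0, 1, 10, 5, 15, 2, 11, 7, 13, 6, 14, 9]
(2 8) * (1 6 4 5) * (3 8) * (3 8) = [0, 6, 8, 3, 5, 1, 4, 7, 2] = (1 6 4 5)(2 8)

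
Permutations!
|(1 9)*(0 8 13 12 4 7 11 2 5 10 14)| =22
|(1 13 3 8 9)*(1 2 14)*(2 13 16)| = |(1 16 2 14)(3 8 9 13)| = 4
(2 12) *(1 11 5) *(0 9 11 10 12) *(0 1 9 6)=[6, 10, 1, 3, 4, 9, 0, 7, 8, 11, 12, 5, 2]=(0 6)(1 10 12 2)(5 9 11)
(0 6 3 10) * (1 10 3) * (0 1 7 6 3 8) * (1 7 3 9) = (0 9 1 10 7 6 3 8) = [9, 10, 2, 8, 4, 5, 3, 6, 0, 1, 7]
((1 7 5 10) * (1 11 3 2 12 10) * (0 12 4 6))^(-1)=[6, 5, 3, 11, 2, 7, 4, 1, 8, 9, 12, 10, 0]=(0 6 4 2 3 11 10 12)(1 5 7)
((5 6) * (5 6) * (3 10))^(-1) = (3 10) = [0, 1, 2, 10, 4, 5, 6, 7, 8, 9, 3]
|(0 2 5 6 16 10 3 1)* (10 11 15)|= 10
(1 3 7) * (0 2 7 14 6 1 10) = (0 2 7 10)(1 3 14 6) = [2, 3, 7, 14, 4, 5, 1, 10, 8, 9, 0, 11, 12, 13, 6]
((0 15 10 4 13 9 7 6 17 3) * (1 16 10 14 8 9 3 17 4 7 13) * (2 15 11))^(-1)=(17)(0 3 13 9 8 14 15 2 11)(1 4 6 7 10 16)=[3, 4, 11, 13, 6, 5, 7, 10, 14, 8, 16, 0, 12, 9, 15, 2, 1, 17]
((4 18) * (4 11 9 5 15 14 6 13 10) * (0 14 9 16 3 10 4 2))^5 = (0 18 2 4 10 13 3 6 16 14 11)(5 9 15) = [18, 1, 4, 6, 10, 9, 16, 7, 8, 15, 13, 0, 12, 3, 11, 5, 14, 17, 2]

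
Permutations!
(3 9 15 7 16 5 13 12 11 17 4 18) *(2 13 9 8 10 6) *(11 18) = (2 13 12 18 3 8 10 6)(4 11 17)(5 9 15 7 16) = [0, 1, 13, 8, 11, 9, 2, 16, 10, 15, 6, 17, 18, 12, 14, 7, 5, 4, 3]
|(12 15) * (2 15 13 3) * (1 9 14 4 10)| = 5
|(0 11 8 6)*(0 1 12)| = |(0 11 8 6 1 12)| = 6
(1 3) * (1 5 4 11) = (1 3 5 4 11) = [0, 3, 2, 5, 11, 4, 6, 7, 8, 9, 10, 1]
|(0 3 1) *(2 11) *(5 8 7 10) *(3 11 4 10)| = 10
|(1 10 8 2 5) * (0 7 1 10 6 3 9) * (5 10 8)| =|(0 7 1 6 3 9)(2 10 5 8)| =12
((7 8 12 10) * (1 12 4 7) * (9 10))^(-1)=(1 10 9 12)(4 8 7)=[0, 10, 2, 3, 8, 5, 6, 4, 7, 12, 9, 11, 1]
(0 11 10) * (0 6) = (0 11 10 6) = [11, 1, 2, 3, 4, 5, 0, 7, 8, 9, 6, 10]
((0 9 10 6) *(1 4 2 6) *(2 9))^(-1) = [6, 10, 0, 3, 1, 5, 2, 7, 8, 4, 9] = (0 6 2)(1 10 9 4)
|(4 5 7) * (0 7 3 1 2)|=|(0 7 4 5 3 1 2)|=7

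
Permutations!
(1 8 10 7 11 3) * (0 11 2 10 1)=(0 11 3)(1 8)(2 10 7)=[11, 8, 10, 0, 4, 5, 6, 2, 1, 9, 7, 3]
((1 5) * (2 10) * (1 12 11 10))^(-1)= [0, 2, 10, 3, 4, 1, 6, 7, 8, 9, 11, 12, 5]= (1 2 10 11 12 5)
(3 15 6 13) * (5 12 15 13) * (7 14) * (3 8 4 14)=[0, 1, 2, 13, 14, 12, 5, 3, 4, 9, 10, 11, 15, 8, 7, 6]=(3 13 8 4 14 7)(5 12 15 6)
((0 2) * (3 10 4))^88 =(3 10 4) =[0, 1, 2, 10, 3, 5, 6, 7, 8, 9, 4]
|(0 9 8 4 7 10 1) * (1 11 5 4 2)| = 5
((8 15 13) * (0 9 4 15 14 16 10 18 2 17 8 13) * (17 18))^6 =(18)(0 4)(8 14 16 10 17)(9 15) =[4, 1, 2, 3, 0, 5, 6, 7, 14, 15, 17, 11, 12, 13, 16, 9, 10, 8, 18]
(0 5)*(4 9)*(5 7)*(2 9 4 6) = (0 7 5)(2 9 6) = [7, 1, 9, 3, 4, 0, 2, 5, 8, 6]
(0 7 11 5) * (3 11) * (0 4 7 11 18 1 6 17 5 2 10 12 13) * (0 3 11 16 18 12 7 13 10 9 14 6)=[16, 0, 9, 12, 13, 4, 17, 11, 8, 14, 7, 2, 10, 3, 6, 15, 18, 5, 1]=(0 16 18 1)(2 9 14 6 17 5 4 13 3 12 10 7 11)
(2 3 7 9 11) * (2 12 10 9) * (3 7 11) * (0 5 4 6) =(0 5 4 6)(2 7)(3 11 12 10 9) =[5, 1, 7, 11, 6, 4, 0, 2, 8, 3, 9, 12, 10]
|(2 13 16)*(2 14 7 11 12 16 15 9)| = |(2 13 15 9)(7 11 12 16 14)| = 20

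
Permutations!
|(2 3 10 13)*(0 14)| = |(0 14)(2 3 10 13)| = 4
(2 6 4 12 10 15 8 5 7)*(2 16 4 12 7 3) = [0, 1, 6, 2, 7, 3, 12, 16, 5, 9, 15, 11, 10, 13, 14, 8, 4] = (2 6 12 10 15 8 5 3)(4 7 16)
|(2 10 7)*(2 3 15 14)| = |(2 10 7 3 15 14)| = 6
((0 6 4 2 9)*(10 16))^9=[9, 1, 4, 3, 6, 5, 0, 7, 8, 2, 16, 11, 12, 13, 14, 15, 10]=(0 9 2 4 6)(10 16)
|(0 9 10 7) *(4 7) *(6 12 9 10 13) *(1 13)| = 20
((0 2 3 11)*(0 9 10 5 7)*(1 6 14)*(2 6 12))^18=(0 3)(1 10)(2 7)(5 12)(6 11)(9 14)=[3, 10, 7, 0, 4, 12, 11, 2, 8, 14, 1, 6, 5, 13, 9]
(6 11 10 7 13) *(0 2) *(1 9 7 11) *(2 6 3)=[6, 9, 0, 2, 4, 5, 1, 13, 8, 7, 11, 10, 12, 3]=(0 6 1 9 7 13 3 2)(10 11)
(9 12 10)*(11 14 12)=[0, 1, 2, 3, 4, 5, 6, 7, 8, 11, 9, 14, 10, 13, 12]=(9 11 14 12 10)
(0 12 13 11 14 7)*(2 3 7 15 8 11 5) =(0 12 13 5 2 3 7)(8 11 14 15) =[12, 1, 3, 7, 4, 2, 6, 0, 11, 9, 10, 14, 13, 5, 15, 8]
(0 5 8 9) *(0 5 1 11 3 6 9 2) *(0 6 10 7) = (0 1 11 3 10 7)(2 6 9 5 8) = [1, 11, 6, 10, 4, 8, 9, 0, 2, 5, 7, 3]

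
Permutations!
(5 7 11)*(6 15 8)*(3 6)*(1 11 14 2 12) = (1 11 5 7 14 2 12)(3 6 15 8) = [0, 11, 12, 6, 4, 7, 15, 14, 3, 9, 10, 5, 1, 13, 2, 8]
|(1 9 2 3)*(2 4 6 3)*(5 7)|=10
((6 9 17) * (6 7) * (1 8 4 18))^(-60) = (18) = [0, 1, 2, 3, 4, 5, 6, 7, 8, 9, 10, 11, 12, 13, 14, 15, 16, 17, 18]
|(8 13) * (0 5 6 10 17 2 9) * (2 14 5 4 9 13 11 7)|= |(0 4 9)(2 13 8 11 7)(5 6 10 17 14)|= 15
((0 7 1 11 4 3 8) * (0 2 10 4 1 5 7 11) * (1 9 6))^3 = (0 6 11 1 9)(2 3 10 8 4)(5 7) = [6, 9, 3, 10, 2, 7, 11, 5, 4, 0, 8, 1]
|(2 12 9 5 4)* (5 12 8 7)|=|(2 8 7 5 4)(9 12)|=10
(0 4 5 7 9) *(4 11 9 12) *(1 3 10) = (0 11 9)(1 3 10)(4 5 7 12) = [11, 3, 2, 10, 5, 7, 6, 12, 8, 0, 1, 9, 4]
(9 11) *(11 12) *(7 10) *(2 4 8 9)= [0, 1, 4, 3, 8, 5, 6, 10, 9, 12, 7, 2, 11]= (2 4 8 9 12 11)(7 10)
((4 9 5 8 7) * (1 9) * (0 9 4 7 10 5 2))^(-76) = (0 2 9)(5 10 8) = [2, 1, 9, 3, 4, 10, 6, 7, 5, 0, 8]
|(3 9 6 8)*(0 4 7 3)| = 7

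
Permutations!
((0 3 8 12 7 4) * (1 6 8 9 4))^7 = (0 4 9 3)(1 8 7 6 12) = [4, 8, 2, 0, 9, 5, 12, 6, 7, 3, 10, 11, 1]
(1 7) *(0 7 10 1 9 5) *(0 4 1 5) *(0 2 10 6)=(0 7 9 2 10 5 4 1 6)=[7, 6, 10, 3, 1, 4, 0, 9, 8, 2, 5]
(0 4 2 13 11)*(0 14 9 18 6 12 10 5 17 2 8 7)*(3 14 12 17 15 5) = [4, 1, 13, 14, 8, 15, 17, 0, 7, 18, 3, 12, 10, 11, 9, 5, 16, 2, 6] = (0 4 8 7)(2 13 11 12 10 3 14 9 18 6 17)(5 15)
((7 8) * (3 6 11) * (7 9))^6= [0, 1, 2, 3, 4, 5, 6, 7, 8, 9, 10, 11]= (11)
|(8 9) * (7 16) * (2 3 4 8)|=10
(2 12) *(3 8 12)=(2 3 8 12)=[0, 1, 3, 8, 4, 5, 6, 7, 12, 9, 10, 11, 2]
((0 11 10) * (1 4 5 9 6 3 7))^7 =[11, 1, 2, 3, 4, 5, 6, 7, 8, 9, 0, 10] =(0 11 10)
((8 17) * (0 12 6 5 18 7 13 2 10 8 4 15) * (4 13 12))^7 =(0 4 15)(2 8 13 10 17)(5 7 6 18 12) =[4, 1, 8, 3, 15, 7, 18, 6, 13, 9, 17, 11, 5, 10, 14, 0, 16, 2, 12]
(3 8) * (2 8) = [0, 1, 8, 2, 4, 5, 6, 7, 3] = (2 8 3)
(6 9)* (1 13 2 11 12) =[0, 13, 11, 3, 4, 5, 9, 7, 8, 6, 10, 12, 1, 2] =(1 13 2 11 12)(6 9)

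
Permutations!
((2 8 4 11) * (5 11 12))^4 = (2 5 4)(8 11 12) = [0, 1, 5, 3, 2, 4, 6, 7, 11, 9, 10, 12, 8]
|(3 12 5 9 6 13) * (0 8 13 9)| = |(0 8 13 3 12 5)(6 9)| = 6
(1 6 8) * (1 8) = [0, 6, 2, 3, 4, 5, 1, 7, 8] = (8)(1 6)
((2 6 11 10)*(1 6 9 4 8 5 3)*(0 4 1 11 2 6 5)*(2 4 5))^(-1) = (0 8 4 6 10 11 3 5)(1 9 2) = [8, 9, 1, 5, 6, 0, 10, 7, 4, 2, 11, 3]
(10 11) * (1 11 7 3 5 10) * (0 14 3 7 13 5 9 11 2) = (0 14 3 9 11 1 2)(5 10 13) = [14, 2, 0, 9, 4, 10, 6, 7, 8, 11, 13, 1, 12, 5, 3]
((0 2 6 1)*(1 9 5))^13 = [2, 0, 6, 3, 4, 1, 9, 7, 8, 5] = (0 2 6 9 5 1)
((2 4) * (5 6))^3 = (2 4)(5 6) = [0, 1, 4, 3, 2, 6, 5]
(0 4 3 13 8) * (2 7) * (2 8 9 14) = (0 4 3 13 9 14 2 7 8) = [4, 1, 7, 13, 3, 5, 6, 8, 0, 14, 10, 11, 12, 9, 2]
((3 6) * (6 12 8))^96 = (12) = [0, 1, 2, 3, 4, 5, 6, 7, 8, 9, 10, 11, 12]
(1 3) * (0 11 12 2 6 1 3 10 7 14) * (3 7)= (0 11 12 2 6 1 10 3 7 14)= [11, 10, 6, 7, 4, 5, 1, 14, 8, 9, 3, 12, 2, 13, 0]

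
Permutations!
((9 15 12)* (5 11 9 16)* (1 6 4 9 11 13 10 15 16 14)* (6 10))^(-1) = (1 14 12 15 10)(4 6 13 5 16 9) = [0, 14, 2, 3, 6, 16, 13, 7, 8, 4, 1, 11, 15, 5, 12, 10, 9]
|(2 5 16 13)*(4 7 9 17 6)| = 20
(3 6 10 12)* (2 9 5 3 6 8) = (2 9 5 3 8)(6 10 12) = [0, 1, 9, 8, 4, 3, 10, 7, 2, 5, 12, 11, 6]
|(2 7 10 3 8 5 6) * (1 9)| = |(1 9)(2 7 10 3 8 5 6)| = 14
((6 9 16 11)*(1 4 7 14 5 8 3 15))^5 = (1 8 7 15 5 4 3 14)(6 9 16 11) = [0, 8, 2, 14, 3, 4, 9, 15, 7, 16, 10, 6, 12, 13, 1, 5, 11]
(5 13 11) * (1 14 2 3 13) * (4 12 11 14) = (1 4 12 11 5)(2 3 13 14) = [0, 4, 3, 13, 12, 1, 6, 7, 8, 9, 10, 5, 11, 14, 2]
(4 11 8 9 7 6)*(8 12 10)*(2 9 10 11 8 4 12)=(2 9 7 6 12 11)(4 8 10)=[0, 1, 9, 3, 8, 5, 12, 6, 10, 7, 4, 2, 11]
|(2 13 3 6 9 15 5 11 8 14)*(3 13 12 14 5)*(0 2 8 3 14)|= 24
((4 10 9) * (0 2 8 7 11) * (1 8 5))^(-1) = (0 11 7 8 1 5 2)(4 9 10) = [11, 5, 0, 3, 9, 2, 6, 8, 1, 10, 4, 7]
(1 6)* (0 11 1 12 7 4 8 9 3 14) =(0 11 1 6 12 7 4 8 9 3 14) =[11, 6, 2, 14, 8, 5, 12, 4, 9, 3, 10, 1, 7, 13, 0]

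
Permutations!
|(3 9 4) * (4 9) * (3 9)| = 3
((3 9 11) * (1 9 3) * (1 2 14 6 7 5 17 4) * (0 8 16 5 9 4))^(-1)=(0 17 5 16 8)(1 4)(2 11 9 7 6 14)=[17, 4, 11, 3, 1, 16, 14, 6, 0, 7, 10, 9, 12, 13, 2, 15, 8, 5]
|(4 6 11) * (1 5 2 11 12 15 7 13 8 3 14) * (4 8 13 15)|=42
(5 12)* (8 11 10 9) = (5 12)(8 11 10 9) = [0, 1, 2, 3, 4, 12, 6, 7, 11, 8, 9, 10, 5]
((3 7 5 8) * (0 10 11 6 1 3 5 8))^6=(0 7 6)(1 10 8)(3 11 5)=[7, 10, 2, 11, 4, 3, 0, 6, 1, 9, 8, 5]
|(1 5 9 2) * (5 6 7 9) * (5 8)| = 10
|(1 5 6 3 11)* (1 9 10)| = |(1 5 6 3 11 9 10)| = 7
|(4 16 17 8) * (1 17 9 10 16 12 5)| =6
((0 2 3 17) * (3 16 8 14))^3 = [8, 1, 14, 2, 4, 5, 6, 7, 17, 9, 10, 11, 12, 13, 0, 15, 3, 16] = (0 8 17 16 3 2 14)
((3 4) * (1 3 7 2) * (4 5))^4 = (1 7 5)(2 4 3) = [0, 7, 4, 2, 3, 1, 6, 5]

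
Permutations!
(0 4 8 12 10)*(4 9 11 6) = (0 9 11 6 4 8 12 10) = [9, 1, 2, 3, 8, 5, 4, 7, 12, 11, 0, 6, 10]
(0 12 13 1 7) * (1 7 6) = (0 12 13 7)(1 6) = [12, 6, 2, 3, 4, 5, 1, 0, 8, 9, 10, 11, 13, 7]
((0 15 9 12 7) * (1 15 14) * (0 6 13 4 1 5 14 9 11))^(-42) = (0 15 4 6 12)(1 13 7 9 11) = [15, 13, 2, 3, 6, 5, 12, 9, 8, 11, 10, 1, 0, 7, 14, 4]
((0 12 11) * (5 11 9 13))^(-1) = (0 11 5 13 9 12) = [11, 1, 2, 3, 4, 13, 6, 7, 8, 12, 10, 5, 0, 9]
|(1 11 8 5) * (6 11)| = |(1 6 11 8 5)| = 5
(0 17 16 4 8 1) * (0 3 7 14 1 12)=[17, 3, 2, 7, 8, 5, 6, 14, 12, 9, 10, 11, 0, 13, 1, 15, 4, 16]=(0 17 16 4 8 12)(1 3 7 14)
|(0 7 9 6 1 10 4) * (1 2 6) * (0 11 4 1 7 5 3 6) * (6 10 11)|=18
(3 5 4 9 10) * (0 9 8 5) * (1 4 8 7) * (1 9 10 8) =(0 10 3)(1 4 7 9 8 5) =[10, 4, 2, 0, 7, 1, 6, 9, 5, 8, 3]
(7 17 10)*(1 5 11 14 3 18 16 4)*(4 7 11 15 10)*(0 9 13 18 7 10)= (0 9 13 18 16 10 11 14 3 7 17 4 1 5 15)= [9, 5, 2, 7, 1, 15, 6, 17, 8, 13, 11, 14, 12, 18, 3, 0, 10, 4, 16]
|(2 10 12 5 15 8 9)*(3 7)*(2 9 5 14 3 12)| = |(2 10)(3 7 12 14)(5 15 8)| = 12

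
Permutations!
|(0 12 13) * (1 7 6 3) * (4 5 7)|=|(0 12 13)(1 4 5 7 6 3)|=6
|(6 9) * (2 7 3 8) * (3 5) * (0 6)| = |(0 6 9)(2 7 5 3 8)| = 15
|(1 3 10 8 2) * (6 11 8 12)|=8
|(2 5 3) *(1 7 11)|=3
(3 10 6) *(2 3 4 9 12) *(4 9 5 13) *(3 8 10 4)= [0, 1, 8, 4, 5, 13, 9, 7, 10, 12, 6, 11, 2, 3]= (2 8 10 6 9 12)(3 4 5 13)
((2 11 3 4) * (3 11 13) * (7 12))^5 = (2 13 3 4)(7 12) = [0, 1, 13, 4, 2, 5, 6, 12, 8, 9, 10, 11, 7, 3]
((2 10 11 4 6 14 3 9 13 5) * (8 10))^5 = (2 6 5 4 13 11 9 10 3 8 14) = [0, 1, 6, 8, 13, 4, 5, 7, 14, 10, 3, 9, 12, 11, 2]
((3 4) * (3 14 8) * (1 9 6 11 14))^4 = (1 14)(3 6)(4 11)(8 9) = [0, 14, 2, 6, 11, 5, 3, 7, 9, 8, 10, 4, 12, 13, 1]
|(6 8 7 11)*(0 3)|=4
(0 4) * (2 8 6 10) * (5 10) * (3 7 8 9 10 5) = [4, 1, 9, 7, 0, 5, 3, 8, 6, 10, 2] = (0 4)(2 9 10)(3 7 8 6)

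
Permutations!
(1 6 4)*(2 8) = (1 6 4)(2 8) = [0, 6, 8, 3, 1, 5, 4, 7, 2]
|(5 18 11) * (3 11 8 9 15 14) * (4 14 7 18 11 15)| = |(3 15 7 18 8 9 4 14)(5 11)| = 8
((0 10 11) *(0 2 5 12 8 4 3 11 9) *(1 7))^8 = (0 9 10)(2 5 12 8 4 3 11) = [9, 1, 5, 11, 3, 12, 6, 7, 4, 10, 0, 2, 8]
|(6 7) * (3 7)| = |(3 7 6)| = 3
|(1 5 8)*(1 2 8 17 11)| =4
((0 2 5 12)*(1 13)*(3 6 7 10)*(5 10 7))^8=(13)(0 2 10 3 6 5 12)=[2, 1, 10, 6, 4, 12, 5, 7, 8, 9, 3, 11, 0, 13]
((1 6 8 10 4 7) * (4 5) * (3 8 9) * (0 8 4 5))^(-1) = (0 10 8)(1 7 4 3 9 6) = [10, 7, 2, 9, 3, 5, 1, 4, 0, 6, 8]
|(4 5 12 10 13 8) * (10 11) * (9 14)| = |(4 5 12 11 10 13 8)(9 14)| = 14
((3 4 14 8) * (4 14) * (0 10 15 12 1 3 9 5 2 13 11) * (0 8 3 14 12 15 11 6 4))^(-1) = (15)(0 4 6 13 2 5 9 8 11 10)(1 12 3 14) = [4, 12, 5, 14, 6, 9, 13, 7, 11, 8, 0, 10, 3, 2, 1, 15]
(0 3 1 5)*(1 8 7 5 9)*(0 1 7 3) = (1 9 7 5)(3 8) = [0, 9, 2, 8, 4, 1, 6, 5, 3, 7]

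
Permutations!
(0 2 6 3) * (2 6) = (0 6 3) = [6, 1, 2, 0, 4, 5, 3]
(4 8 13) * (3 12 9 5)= (3 12 9 5)(4 8 13)= [0, 1, 2, 12, 8, 3, 6, 7, 13, 5, 10, 11, 9, 4]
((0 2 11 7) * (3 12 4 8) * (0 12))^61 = (0 4 11 3 12 2 8 7) = [4, 1, 8, 12, 11, 5, 6, 0, 7, 9, 10, 3, 2]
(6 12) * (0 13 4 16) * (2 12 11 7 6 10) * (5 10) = (0 13 4 16)(2 12 5 10)(6 11 7) = [13, 1, 12, 3, 16, 10, 11, 6, 8, 9, 2, 7, 5, 4, 14, 15, 0]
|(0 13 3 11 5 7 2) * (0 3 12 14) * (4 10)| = 20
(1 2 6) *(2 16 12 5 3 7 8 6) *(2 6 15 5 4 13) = [0, 16, 6, 7, 13, 3, 1, 8, 15, 9, 10, 11, 4, 2, 14, 5, 12] = (1 16 12 4 13 2 6)(3 7 8 15 5)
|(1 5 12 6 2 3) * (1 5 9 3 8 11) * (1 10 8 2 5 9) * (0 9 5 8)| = 9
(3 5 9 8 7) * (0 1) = (0 1)(3 5 9 8 7) = [1, 0, 2, 5, 4, 9, 6, 3, 7, 8]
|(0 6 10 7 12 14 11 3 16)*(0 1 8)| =|(0 6 10 7 12 14 11 3 16 1 8)| =11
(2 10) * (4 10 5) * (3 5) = (2 3 5 4 10) = [0, 1, 3, 5, 10, 4, 6, 7, 8, 9, 2]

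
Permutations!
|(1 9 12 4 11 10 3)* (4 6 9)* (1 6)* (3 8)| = |(1 4 11 10 8 3 6 9 12)| = 9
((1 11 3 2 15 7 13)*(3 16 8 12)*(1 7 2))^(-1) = (1 3 12 8 16 11)(2 15)(7 13) = [0, 3, 15, 12, 4, 5, 6, 13, 16, 9, 10, 1, 8, 7, 14, 2, 11]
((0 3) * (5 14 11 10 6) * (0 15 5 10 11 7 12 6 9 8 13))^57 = [9, 1, 2, 8, 4, 0, 14, 15, 6, 12, 7, 11, 5, 10, 3, 13] = (0 9 12 5)(3 8 6 14)(7 15 13 10)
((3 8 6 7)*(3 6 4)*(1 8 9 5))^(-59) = (1 8 4 3 9 5)(6 7) = [0, 8, 2, 9, 3, 1, 7, 6, 4, 5]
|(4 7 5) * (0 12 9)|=|(0 12 9)(4 7 5)|=3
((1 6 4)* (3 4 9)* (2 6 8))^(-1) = (1 4 3 9 6 2 8) = [0, 4, 8, 9, 3, 5, 2, 7, 1, 6]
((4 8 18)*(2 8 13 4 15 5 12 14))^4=(2 5 8 12 18 14 15)=[0, 1, 5, 3, 4, 8, 6, 7, 12, 9, 10, 11, 18, 13, 15, 2, 16, 17, 14]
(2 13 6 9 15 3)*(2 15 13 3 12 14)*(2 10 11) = (2 3 15 12 14 10 11)(6 9 13) = [0, 1, 3, 15, 4, 5, 9, 7, 8, 13, 11, 2, 14, 6, 10, 12]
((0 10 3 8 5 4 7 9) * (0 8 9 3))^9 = (0 10)(3 5)(4 9)(7 8) = [10, 1, 2, 5, 9, 3, 6, 8, 7, 4, 0]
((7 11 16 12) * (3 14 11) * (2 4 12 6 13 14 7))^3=[0, 1, 2, 7, 4, 5, 11, 3, 8, 9, 10, 13, 12, 16, 6, 15, 14]=(3 7)(6 11 13 16 14)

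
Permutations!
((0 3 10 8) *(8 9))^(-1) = (0 8 9 10 3) = [8, 1, 2, 0, 4, 5, 6, 7, 9, 10, 3]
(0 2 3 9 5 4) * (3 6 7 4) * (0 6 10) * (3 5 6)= [2, 1, 10, 9, 3, 5, 7, 4, 8, 6, 0]= (0 2 10)(3 9 6 7 4)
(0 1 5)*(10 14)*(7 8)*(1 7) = [7, 5, 2, 3, 4, 0, 6, 8, 1, 9, 14, 11, 12, 13, 10] = (0 7 8 1 5)(10 14)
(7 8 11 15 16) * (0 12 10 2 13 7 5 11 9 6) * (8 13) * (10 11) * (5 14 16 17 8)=(0 12 11 15 17 8 9 6)(2 5 10)(7 13)(14 16)=[12, 1, 5, 3, 4, 10, 0, 13, 9, 6, 2, 15, 11, 7, 16, 17, 14, 8]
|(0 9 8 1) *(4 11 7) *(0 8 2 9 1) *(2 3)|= |(0 1 8)(2 9 3)(4 11 7)|= 3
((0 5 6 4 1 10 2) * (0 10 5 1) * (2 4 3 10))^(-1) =(0 4 10 3 6 5 1) =[4, 0, 2, 6, 10, 1, 5, 7, 8, 9, 3]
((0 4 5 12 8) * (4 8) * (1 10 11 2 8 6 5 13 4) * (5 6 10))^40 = (13)(1 5 12) = [0, 5, 2, 3, 4, 12, 6, 7, 8, 9, 10, 11, 1, 13]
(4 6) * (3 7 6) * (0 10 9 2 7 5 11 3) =[10, 1, 7, 5, 0, 11, 4, 6, 8, 2, 9, 3] =(0 10 9 2 7 6 4)(3 5 11)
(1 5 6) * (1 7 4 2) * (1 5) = (2 5 6 7 4) = [0, 1, 5, 3, 2, 6, 7, 4]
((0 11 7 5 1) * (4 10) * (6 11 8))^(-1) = [1, 5, 2, 3, 10, 7, 8, 11, 0, 9, 4, 6] = (0 1 5 7 11 6 8)(4 10)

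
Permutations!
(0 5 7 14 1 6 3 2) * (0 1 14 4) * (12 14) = (0 5 7 4)(1 6 3 2)(12 14) = [5, 6, 1, 2, 0, 7, 3, 4, 8, 9, 10, 11, 14, 13, 12]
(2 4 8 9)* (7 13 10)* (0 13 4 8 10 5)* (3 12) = (0 13 5)(2 8 9)(3 12)(4 10 7) = [13, 1, 8, 12, 10, 0, 6, 4, 9, 2, 7, 11, 3, 5]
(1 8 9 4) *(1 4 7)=(1 8 9 7)=[0, 8, 2, 3, 4, 5, 6, 1, 9, 7]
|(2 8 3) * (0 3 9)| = |(0 3 2 8 9)| = 5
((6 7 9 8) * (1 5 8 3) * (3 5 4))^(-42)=(5 7 8 9 6)=[0, 1, 2, 3, 4, 7, 5, 8, 9, 6]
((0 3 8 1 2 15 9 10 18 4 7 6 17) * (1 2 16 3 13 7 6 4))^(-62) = (0 6 7)(1 16 3 8 2 15 9 10 18)(4 13 17) = [6, 16, 15, 8, 13, 5, 7, 0, 2, 10, 18, 11, 12, 17, 14, 9, 3, 4, 1]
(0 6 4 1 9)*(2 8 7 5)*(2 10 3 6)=(0 2 8 7 5 10 3 6 4 1 9)=[2, 9, 8, 6, 1, 10, 4, 5, 7, 0, 3]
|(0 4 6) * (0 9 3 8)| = 6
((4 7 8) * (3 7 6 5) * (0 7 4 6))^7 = (8) = [0, 1, 2, 3, 4, 5, 6, 7, 8]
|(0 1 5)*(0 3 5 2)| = 6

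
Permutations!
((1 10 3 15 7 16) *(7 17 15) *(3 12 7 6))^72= (17)(1 12 16 10 7)= [0, 12, 2, 3, 4, 5, 6, 1, 8, 9, 7, 11, 16, 13, 14, 15, 10, 17]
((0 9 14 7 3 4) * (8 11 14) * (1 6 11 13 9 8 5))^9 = (0 7 6 9)(1 13 4 14)(3 11 5 8) = [7, 13, 2, 11, 14, 8, 9, 6, 3, 0, 10, 5, 12, 4, 1]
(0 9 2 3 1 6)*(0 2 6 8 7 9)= (1 8 7 9 6 2 3)= [0, 8, 3, 1, 4, 5, 2, 9, 7, 6]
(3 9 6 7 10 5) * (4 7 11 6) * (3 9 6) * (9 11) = (3 6 9 4 7 10 5 11) = [0, 1, 2, 6, 7, 11, 9, 10, 8, 4, 5, 3]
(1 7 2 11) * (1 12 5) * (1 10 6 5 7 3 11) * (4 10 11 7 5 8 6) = (1 3 7 2)(4 10)(5 11 12)(6 8) = [0, 3, 1, 7, 10, 11, 8, 2, 6, 9, 4, 12, 5]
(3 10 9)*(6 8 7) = (3 10 9)(6 8 7) = [0, 1, 2, 10, 4, 5, 8, 6, 7, 3, 9]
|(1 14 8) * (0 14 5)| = |(0 14 8 1 5)| = 5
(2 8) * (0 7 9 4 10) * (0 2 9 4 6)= (0 7 4 10 2 8 9 6)= [7, 1, 8, 3, 10, 5, 0, 4, 9, 6, 2]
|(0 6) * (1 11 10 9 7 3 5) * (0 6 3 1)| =15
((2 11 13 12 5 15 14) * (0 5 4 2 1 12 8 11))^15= (0 2 4 12 1 14 15 5)= [2, 14, 4, 3, 12, 0, 6, 7, 8, 9, 10, 11, 1, 13, 15, 5]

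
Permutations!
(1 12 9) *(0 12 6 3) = (0 12 9 1 6 3) = [12, 6, 2, 0, 4, 5, 3, 7, 8, 1, 10, 11, 9]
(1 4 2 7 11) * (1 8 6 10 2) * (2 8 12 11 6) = (1 4)(2 7 6 10 8)(11 12) = [0, 4, 7, 3, 1, 5, 10, 6, 2, 9, 8, 12, 11]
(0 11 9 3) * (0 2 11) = (2 11 9 3) = [0, 1, 11, 2, 4, 5, 6, 7, 8, 3, 10, 9]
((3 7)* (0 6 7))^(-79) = (0 6 7 3) = [6, 1, 2, 0, 4, 5, 7, 3]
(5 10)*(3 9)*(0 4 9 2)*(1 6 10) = (0 4 9 3 2)(1 6 10 5) = [4, 6, 0, 2, 9, 1, 10, 7, 8, 3, 5]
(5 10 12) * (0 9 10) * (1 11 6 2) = (0 9 10 12 5)(1 11 6 2) = [9, 11, 1, 3, 4, 0, 2, 7, 8, 10, 12, 6, 5]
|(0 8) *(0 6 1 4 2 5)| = |(0 8 6 1 4 2 5)| = 7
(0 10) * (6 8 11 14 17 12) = (0 10)(6 8 11 14 17 12) = [10, 1, 2, 3, 4, 5, 8, 7, 11, 9, 0, 14, 6, 13, 17, 15, 16, 12]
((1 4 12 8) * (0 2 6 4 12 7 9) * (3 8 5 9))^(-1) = (0 9 5 12 1 8 3 7 4 6 2) = [9, 8, 0, 7, 6, 12, 2, 4, 3, 5, 10, 11, 1]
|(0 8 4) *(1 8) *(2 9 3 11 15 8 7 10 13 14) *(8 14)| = 42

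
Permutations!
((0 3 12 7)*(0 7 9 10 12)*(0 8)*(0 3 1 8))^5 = (0 1 8 3)(9 12 10) = [1, 8, 2, 0, 4, 5, 6, 7, 3, 12, 9, 11, 10]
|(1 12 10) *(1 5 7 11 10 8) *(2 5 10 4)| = 15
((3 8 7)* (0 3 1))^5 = (8) = [0, 1, 2, 3, 4, 5, 6, 7, 8]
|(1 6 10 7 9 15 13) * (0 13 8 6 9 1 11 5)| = |(0 13 11 5)(1 9 15 8 6 10 7)| = 28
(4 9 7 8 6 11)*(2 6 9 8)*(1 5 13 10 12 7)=(1 5 13 10 12 7 2 6 11 4 8 9)=[0, 5, 6, 3, 8, 13, 11, 2, 9, 1, 12, 4, 7, 10]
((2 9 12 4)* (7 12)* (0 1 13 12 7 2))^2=(0 13 4 1 12)=[13, 12, 2, 3, 1, 5, 6, 7, 8, 9, 10, 11, 0, 4]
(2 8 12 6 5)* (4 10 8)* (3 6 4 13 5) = (2 13 5)(3 6)(4 10 8 12) = [0, 1, 13, 6, 10, 2, 3, 7, 12, 9, 8, 11, 4, 5]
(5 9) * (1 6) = (1 6)(5 9) = [0, 6, 2, 3, 4, 9, 1, 7, 8, 5]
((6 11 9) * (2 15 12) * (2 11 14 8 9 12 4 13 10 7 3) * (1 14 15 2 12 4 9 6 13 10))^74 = [0, 15, 2, 11, 7, 5, 1, 12, 13, 8, 3, 10, 4, 6, 9, 14] = (1 15 14 9 8 13 6)(3 11 10)(4 7 12)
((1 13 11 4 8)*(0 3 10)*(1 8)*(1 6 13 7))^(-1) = [10, 7, 2, 0, 11, 5, 4, 1, 8, 9, 3, 13, 12, 6] = (0 10 3)(1 7)(4 11 13 6)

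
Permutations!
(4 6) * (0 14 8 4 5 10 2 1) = (0 14 8 4 6 5 10 2 1) = [14, 0, 1, 3, 6, 10, 5, 7, 4, 9, 2, 11, 12, 13, 8]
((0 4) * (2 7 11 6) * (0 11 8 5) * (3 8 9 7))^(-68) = (0 2)(3 4)(5 6)(8 11) = [2, 1, 0, 4, 3, 6, 5, 7, 11, 9, 10, 8]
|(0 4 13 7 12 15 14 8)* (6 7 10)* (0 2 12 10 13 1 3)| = 60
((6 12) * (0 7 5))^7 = (0 7 5)(6 12) = [7, 1, 2, 3, 4, 0, 12, 5, 8, 9, 10, 11, 6]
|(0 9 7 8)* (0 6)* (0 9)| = |(6 9 7 8)| = 4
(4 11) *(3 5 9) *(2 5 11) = (2 5 9 3 11 4) = [0, 1, 5, 11, 2, 9, 6, 7, 8, 3, 10, 4]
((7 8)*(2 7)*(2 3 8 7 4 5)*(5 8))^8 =(2 3 4 5 8) =[0, 1, 3, 4, 5, 8, 6, 7, 2]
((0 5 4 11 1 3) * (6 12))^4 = (12)(0 1 4)(3 11 5) = [1, 4, 2, 11, 0, 3, 6, 7, 8, 9, 10, 5, 12]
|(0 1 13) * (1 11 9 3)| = |(0 11 9 3 1 13)| = 6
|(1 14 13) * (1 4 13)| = |(1 14)(4 13)| = 2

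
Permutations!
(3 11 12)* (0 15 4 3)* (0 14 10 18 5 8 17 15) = (3 11 12 14 10 18 5 8 17 15 4) = [0, 1, 2, 11, 3, 8, 6, 7, 17, 9, 18, 12, 14, 13, 10, 4, 16, 15, 5]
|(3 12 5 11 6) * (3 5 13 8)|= 12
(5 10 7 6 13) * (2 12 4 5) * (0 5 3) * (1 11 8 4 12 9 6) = (0 5 10 7 1 11 8 4 3)(2 9 6 13) = [5, 11, 9, 0, 3, 10, 13, 1, 4, 6, 7, 8, 12, 2]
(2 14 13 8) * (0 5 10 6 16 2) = (0 5 10 6 16 2 14 13 8) = [5, 1, 14, 3, 4, 10, 16, 7, 0, 9, 6, 11, 12, 8, 13, 15, 2]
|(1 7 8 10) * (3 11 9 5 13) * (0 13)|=12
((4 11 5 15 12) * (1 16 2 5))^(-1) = [0, 11, 16, 3, 12, 2, 6, 7, 8, 9, 10, 4, 15, 13, 14, 5, 1] = (1 11 4 12 15 5 2 16)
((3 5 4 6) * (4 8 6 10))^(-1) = (3 6 8 5)(4 10) = [0, 1, 2, 6, 10, 3, 8, 7, 5, 9, 4]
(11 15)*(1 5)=(1 5)(11 15)=[0, 5, 2, 3, 4, 1, 6, 7, 8, 9, 10, 15, 12, 13, 14, 11]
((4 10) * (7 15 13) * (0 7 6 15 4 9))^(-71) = (0 9 10 4 7)(6 15 13) = [9, 1, 2, 3, 7, 5, 15, 0, 8, 10, 4, 11, 12, 6, 14, 13]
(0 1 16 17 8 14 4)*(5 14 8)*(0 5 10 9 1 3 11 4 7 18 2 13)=[3, 16, 13, 11, 5, 14, 6, 18, 8, 1, 9, 4, 12, 0, 7, 15, 17, 10, 2]=(0 3 11 4 5 14 7 18 2 13)(1 16 17 10 9)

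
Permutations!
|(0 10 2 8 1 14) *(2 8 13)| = 10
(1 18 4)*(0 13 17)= [13, 18, 2, 3, 1, 5, 6, 7, 8, 9, 10, 11, 12, 17, 14, 15, 16, 0, 4]= (0 13 17)(1 18 4)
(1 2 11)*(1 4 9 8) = (1 2 11 4 9 8) = [0, 2, 11, 3, 9, 5, 6, 7, 1, 8, 10, 4]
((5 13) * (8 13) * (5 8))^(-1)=(8 13)=[0, 1, 2, 3, 4, 5, 6, 7, 13, 9, 10, 11, 12, 8]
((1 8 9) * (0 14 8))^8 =[9, 8, 2, 3, 4, 5, 6, 7, 0, 14, 10, 11, 12, 13, 1] =(0 9 14 1 8)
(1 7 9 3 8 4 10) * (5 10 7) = (1 5 10)(3 8 4 7 9) = [0, 5, 2, 8, 7, 10, 6, 9, 4, 3, 1]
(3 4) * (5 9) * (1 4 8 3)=(1 4)(3 8)(5 9)=[0, 4, 2, 8, 1, 9, 6, 7, 3, 5]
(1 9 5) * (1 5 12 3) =[0, 9, 2, 1, 4, 5, 6, 7, 8, 12, 10, 11, 3] =(1 9 12 3)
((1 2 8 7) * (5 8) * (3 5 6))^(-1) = [0, 7, 1, 6, 4, 3, 2, 8, 5] = (1 7 8 5 3 6 2)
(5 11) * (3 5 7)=(3 5 11 7)=[0, 1, 2, 5, 4, 11, 6, 3, 8, 9, 10, 7]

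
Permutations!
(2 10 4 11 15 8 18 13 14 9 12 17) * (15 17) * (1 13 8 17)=(1 13 14 9 12 15 17 2 10 4 11)(8 18)=[0, 13, 10, 3, 11, 5, 6, 7, 18, 12, 4, 1, 15, 14, 9, 17, 16, 2, 8]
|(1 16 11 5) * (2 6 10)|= |(1 16 11 5)(2 6 10)|= 12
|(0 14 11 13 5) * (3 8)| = 10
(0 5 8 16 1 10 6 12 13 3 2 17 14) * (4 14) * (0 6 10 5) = (1 5 8 16)(2 17 4 14 6 12 13 3) = [0, 5, 17, 2, 14, 8, 12, 7, 16, 9, 10, 11, 13, 3, 6, 15, 1, 4]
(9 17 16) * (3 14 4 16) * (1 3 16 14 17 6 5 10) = (1 3 17 16 9 6 5 10)(4 14) = [0, 3, 2, 17, 14, 10, 5, 7, 8, 6, 1, 11, 12, 13, 4, 15, 9, 16]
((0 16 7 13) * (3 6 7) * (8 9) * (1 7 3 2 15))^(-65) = (0 7 15 16 13 1 2)(3 6)(8 9) = [7, 2, 0, 6, 4, 5, 3, 15, 9, 8, 10, 11, 12, 1, 14, 16, 13]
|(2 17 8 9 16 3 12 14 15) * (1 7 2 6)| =|(1 7 2 17 8 9 16 3 12 14 15 6)| =12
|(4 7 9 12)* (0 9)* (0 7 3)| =|(0 9 12 4 3)| =5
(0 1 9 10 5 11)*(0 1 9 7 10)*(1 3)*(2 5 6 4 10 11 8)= [9, 7, 5, 1, 10, 8, 4, 11, 2, 0, 6, 3]= (0 9)(1 7 11 3)(2 5 8)(4 10 6)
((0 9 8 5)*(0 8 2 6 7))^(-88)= (0 2 7 9 6)= [2, 1, 7, 3, 4, 5, 0, 9, 8, 6]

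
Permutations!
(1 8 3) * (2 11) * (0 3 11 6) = (0 3 1 8 11 2 6) = [3, 8, 6, 1, 4, 5, 0, 7, 11, 9, 10, 2]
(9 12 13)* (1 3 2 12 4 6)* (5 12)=[0, 3, 5, 2, 6, 12, 1, 7, 8, 4, 10, 11, 13, 9]=(1 3 2 5 12 13 9 4 6)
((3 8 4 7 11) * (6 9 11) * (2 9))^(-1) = (2 6 7 4 8 3 11 9) = [0, 1, 6, 11, 8, 5, 7, 4, 3, 2, 10, 9]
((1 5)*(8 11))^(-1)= [0, 5, 2, 3, 4, 1, 6, 7, 11, 9, 10, 8]= (1 5)(8 11)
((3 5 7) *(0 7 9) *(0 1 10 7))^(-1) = (1 9 5 3 7 10) = [0, 9, 2, 7, 4, 3, 6, 10, 8, 5, 1]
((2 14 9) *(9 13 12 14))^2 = (12 13 14) = [0, 1, 2, 3, 4, 5, 6, 7, 8, 9, 10, 11, 13, 14, 12]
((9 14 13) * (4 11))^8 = (9 13 14) = [0, 1, 2, 3, 4, 5, 6, 7, 8, 13, 10, 11, 12, 14, 9]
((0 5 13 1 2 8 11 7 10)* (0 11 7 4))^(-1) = [4, 13, 1, 3, 11, 0, 6, 8, 2, 9, 7, 10, 12, 5] = (0 4 11 10 7 8 2 1 13 5)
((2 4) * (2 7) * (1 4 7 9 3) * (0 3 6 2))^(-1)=(0 7 2 6 9 4 1 3)=[7, 3, 6, 0, 1, 5, 9, 2, 8, 4]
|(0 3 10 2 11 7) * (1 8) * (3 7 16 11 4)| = |(0 7)(1 8)(2 4 3 10)(11 16)| = 4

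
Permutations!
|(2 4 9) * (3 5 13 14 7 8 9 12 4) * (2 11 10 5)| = 8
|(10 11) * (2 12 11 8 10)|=|(2 12 11)(8 10)|=6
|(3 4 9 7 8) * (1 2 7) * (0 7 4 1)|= 8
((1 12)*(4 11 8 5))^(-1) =(1 12)(4 5 8 11) =[0, 12, 2, 3, 5, 8, 6, 7, 11, 9, 10, 4, 1]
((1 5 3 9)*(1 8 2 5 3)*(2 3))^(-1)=[0, 5, 1, 8, 4, 2, 6, 7, 9, 3]=(1 5 2)(3 8 9)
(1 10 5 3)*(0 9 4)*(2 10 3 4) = (0 9 2 10 5 4)(1 3) = [9, 3, 10, 1, 0, 4, 6, 7, 8, 2, 5]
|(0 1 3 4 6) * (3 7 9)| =|(0 1 7 9 3 4 6)| =7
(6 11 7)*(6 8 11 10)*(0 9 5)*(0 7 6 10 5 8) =(0 9 8 11 6 5 7) =[9, 1, 2, 3, 4, 7, 5, 0, 11, 8, 10, 6]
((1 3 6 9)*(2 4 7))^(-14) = (1 6)(2 4 7)(3 9) = [0, 6, 4, 9, 7, 5, 1, 2, 8, 3]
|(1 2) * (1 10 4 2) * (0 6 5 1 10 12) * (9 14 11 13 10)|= 12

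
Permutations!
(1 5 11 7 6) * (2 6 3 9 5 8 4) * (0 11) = [11, 8, 6, 9, 2, 0, 1, 3, 4, 5, 10, 7] = (0 11 7 3 9 5)(1 8 4 2 6)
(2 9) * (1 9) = (1 9 2) = [0, 9, 1, 3, 4, 5, 6, 7, 8, 2]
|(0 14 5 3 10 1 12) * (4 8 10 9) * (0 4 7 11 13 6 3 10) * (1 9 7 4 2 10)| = |(0 14 5 1 12 2 10 9 4 8)(3 7 11 13 6)| = 10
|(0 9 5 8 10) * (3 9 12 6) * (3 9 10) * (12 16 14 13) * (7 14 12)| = |(0 16 12 6 9 5 8 3 10)(7 14 13)| = 9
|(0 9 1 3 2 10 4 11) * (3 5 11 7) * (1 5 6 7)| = 28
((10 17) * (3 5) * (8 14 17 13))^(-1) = (3 5)(8 13 10 17 14) = [0, 1, 2, 5, 4, 3, 6, 7, 13, 9, 17, 11, 12, 10, 8, 15, 16, 14]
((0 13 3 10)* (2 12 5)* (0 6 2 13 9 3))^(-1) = (0 13 5 12 2 6 10 3 9) = [13, 1, 6, 9, 4, 12, 10, 7, 8, 0, 3, 11, 2, 5]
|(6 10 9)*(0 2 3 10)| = 6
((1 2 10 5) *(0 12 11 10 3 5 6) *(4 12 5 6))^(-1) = (0 6 3 2 1 5)(4 10 11 12) = [6, 5, 1, 2, 10, 0, 3, 7, 8, 9, 11, 12, 4]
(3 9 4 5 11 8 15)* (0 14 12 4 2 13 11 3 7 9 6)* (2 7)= [14, 1, 13, 6, 5, 3, 0, 9, 15, 7, 10, 8, 4, 11, 12, 2]= (0 14 12 4 5 3 6)(2 13 11 8 15)(7 9)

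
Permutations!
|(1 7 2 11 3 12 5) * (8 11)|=|(1 7 2 8 11 3 12 5)|=8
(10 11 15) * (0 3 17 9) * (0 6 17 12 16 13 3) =(3 12 16 13)(6 17 9)(10 11 15) =[0, 1, 2, 12, 4, 5, 17, 7, 8, 6, 11, 15, 16, 3, 14, 10, 13, 9]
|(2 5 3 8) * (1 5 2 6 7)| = |(1 5 3 8 6 7)| = 6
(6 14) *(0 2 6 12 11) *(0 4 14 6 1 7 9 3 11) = (0 2 1 7 9 3 11 4 14 12) = [2, 7, 1, 11, 14, 5, 6, 9, 8, 3, 10, 4, 0, 13, 12]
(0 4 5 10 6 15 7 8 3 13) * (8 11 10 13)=(0 4 5 13)(3 8)(6 15 7 11 10)=[4, 1, 2, 8, 5, 13, 15, 11, 3, 9, 6, 10, 12, 0, 14, 7]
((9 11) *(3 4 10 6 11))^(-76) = (3 10 11)(4 6 9) = [0, 1, 2, 10, 6, 5, 9, 7, 8, 4, 11, 3]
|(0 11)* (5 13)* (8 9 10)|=6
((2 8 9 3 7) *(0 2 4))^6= (0 4 7 3 9 8 2)= [4, 1, 0, 9, 7, 5, 6, 3, 2, 8]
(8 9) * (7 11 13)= (7 11 13)(8 9)= [0, 1, 2, 3, 4, 5, 6, 11, 9, 8, 10, 13, 12, 7]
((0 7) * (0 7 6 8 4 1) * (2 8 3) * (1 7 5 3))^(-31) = [1, 6, 3, 5, 8, 7, 0, 4, 2] = (0 1 6)(2 3 5 7 4 8)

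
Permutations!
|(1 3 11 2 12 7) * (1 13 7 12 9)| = |(1 3 11 2 9)(7 13)| = 10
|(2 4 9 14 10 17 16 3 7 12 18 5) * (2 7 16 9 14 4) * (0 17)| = |(0 17 9 4 14 10)(3 16)(5 7 12 18)| = 12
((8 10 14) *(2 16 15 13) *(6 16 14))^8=(16)=[0, 1, 2, 3, 4, 5, 6, 7, 8, 9, 10, 11, 12, 13, 14, 15, 16]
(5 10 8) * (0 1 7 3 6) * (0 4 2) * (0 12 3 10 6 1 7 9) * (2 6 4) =(0 7 10 8 5 4 6 2 12 3 1 9) =[7, 9, 12, 1, 6, 4, 2, 10, 5, 0, 8, 11, 3]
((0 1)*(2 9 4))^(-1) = (0 1)(2 4 9) = [1, 0, 4, 3, 9, 5, 6, 7, 8, 2]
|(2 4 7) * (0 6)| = |(0 6)(2 4 7)| = 6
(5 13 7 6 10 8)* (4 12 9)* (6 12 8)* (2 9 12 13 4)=(2 9)(4 8 5)(6 10)(7 13)=[0, 1, 9, 3, 8, 4, 10, 13, 5, 2, 6, 11, 12, 7]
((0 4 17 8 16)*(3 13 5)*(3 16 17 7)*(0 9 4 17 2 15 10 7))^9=(0 5 10 17 16 7 8 9 3 2 4 13 15)=[5, 1, 4, 2, 13, 10, 6, 8, 9, 3, 17, 11, 12, 15, 14, 0, 7, 16]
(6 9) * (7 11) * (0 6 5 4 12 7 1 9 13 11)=(0 6 13 11 1 9 5 4 12 7)=[6, 9, 2, 3, 12, 4, 13, 0, 8, 5, 10, 1, 7, 11]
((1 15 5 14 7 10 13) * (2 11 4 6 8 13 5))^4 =[0, 4, 8, 3, 1, 5, 15, 7, 2, 9, 10, 13, 12, 11, 14, 6] =(1 4)(2 8)(6 15)(11 13)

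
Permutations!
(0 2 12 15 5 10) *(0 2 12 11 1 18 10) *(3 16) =[12, 18, 11, 16, 4, 0, 6, 7, 8, 9, 2, 1, 15, 13, 14, 5, 3, 17, 10] =(0 12 15 5)(1 18 10 2 11)(3 16)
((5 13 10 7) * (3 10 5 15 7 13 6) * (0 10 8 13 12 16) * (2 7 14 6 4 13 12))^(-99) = (16) = [0, 1, 2, 3, 4, 5, 6, 7, 8, 9, 10, 11, 12, 13, 14, 15, 16]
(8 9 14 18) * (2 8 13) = (2 8 9 14 18 13) = [0, 1, 8, 3, 4, 5, 6, 7, 9, 14, 10, 11, 12, 2, 18, 15, 16, 17, 13]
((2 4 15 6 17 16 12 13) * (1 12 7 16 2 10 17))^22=[0, 17, 1, 3, 12, 5, 10, 7, 8, 9, 15, 11, 2, 4, 14, 13, 16, 6]=(1 17 6 10 15 13 4 12 2)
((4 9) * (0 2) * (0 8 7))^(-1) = (0 7 8 2)(4 9) = [7, 1, 0, 3, 9, 5, 6, 8, 2, 4]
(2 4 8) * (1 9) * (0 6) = (0 6)(1 9)(2 4 8) = [6, 9, 4, 3, 8, 5, 0, 7, 2, 1]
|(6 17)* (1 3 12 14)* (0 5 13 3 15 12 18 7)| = 12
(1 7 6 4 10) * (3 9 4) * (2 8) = (1 7 6 3 9 4 10)(2 8) = [0, 7, 8, 9, 10, 5, 3, 6, 2, 4, 1]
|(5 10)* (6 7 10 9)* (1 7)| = |(1 7 10 5 9 6)| = 6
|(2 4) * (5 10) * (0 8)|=|(0 8)(2 4)(5 10)|=2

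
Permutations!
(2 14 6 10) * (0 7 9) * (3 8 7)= (0 3 8 7 9)(2 14 6 10)= [3, 1, 14, 8, 4, 5, 10, 9, 7, 0, 2, 11, 12, 13, 6]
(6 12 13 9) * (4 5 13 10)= [0, 1, 2, 3, 5, 13, 12, 7, 8, 6, 4, 11, 10, 9]= (4 5 13 9 6 12 10)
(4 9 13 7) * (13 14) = (4 9 14 13 7) = [0, 1, 2, 3, 9, 5, 6, 4, 8, 14, 10, 11, 12, 7, 13]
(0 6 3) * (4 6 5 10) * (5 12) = [12, 1, 2, 0, 6, 10, 3, 7, 8, 9, 4, 11, 5] = (0 12 5 10 4 6 3)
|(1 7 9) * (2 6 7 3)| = 6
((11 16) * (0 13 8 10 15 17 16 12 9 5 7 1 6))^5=[17, 10, 2, 3, 4, 13, 15, 8, 11, 0, 12, 1, 6, 16, 14, 9, 7, 5]=(0 17 5 13 16 7 8 11 1 10 12 6 15 9)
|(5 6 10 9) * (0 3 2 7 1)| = |(0 3 2 7 1)(5 6 10 9)| = 20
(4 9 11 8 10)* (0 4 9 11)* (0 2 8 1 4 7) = [7, 4, 8, 3, 11, 5, 6, 0, 10, 2, 9, 1] = (0 7)(1 4 11)(2 8 10 9)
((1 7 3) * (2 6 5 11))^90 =(2 5)(6 11) =[0, 1, 5, 3, 4, 2, 11, 7, 8, 9, 10, 6]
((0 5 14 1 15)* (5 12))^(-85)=[15, 14, 2, 3, 4, 12, 6, 7, 8, 9, 10, 11, 0, 13, 5, 1]=(0 15 1 14 5 12)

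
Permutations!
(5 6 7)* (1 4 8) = (1 4 8)(5 6 7) = [0, 4, 2, 3, 8, 6, 7, 5, 1]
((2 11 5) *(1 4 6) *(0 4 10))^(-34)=(0 4 6 1 10)(2 5 11)=[4, 10, 5, 3, 6, 11, 1, 7, 8, 9, 0, 2]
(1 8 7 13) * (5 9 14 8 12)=(1 12 5 9 14 8 7 13)=[0, 12, 2, 3, 4, 9, 6, 13, 7, 14, 10, 11, 5, 1, 8]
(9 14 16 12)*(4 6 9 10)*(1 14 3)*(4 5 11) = (1 14 16 12 10 5 11 4 6 9 3) = [0, 14, 2, 1, 6, 11, 9, 7, 8, 3, 5, 4, 10, 13, 16, 15, 12]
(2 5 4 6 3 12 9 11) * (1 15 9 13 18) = (1 15 9 11 2 5 4 6 3 12 13 18) = [0, 15, 5, 12, 6, 4, 3, 7, 8, 11, 10, 2, 13, 18, 14, 9, 16, 17, 1]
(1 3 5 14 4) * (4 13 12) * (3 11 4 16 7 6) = (1 11 4)(3 5 14 13 12 16 7 6) = [0, 11, 2, 5, 1, 14, 3, 6, 8, 9, 10, 4, 16, 12, 13, 15, 7]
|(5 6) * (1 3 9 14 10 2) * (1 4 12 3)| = 14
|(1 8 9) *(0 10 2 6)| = 12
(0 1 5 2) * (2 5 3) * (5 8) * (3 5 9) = (0 1 5 8 9 3 2) = [1, 5, 0, 2, 4, 8, 6, 7, 9, 3]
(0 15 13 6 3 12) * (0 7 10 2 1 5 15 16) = (0 16)(1 5 15 13 6 3 12 7 10 2) = [16, 5, 1, 12, 4, 15, 3, 10, 8, 9, 2, 11, 7, 6, 14, 13, 0]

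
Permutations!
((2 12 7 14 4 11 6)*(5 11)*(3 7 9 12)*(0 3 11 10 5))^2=(0 7 4 3 14)(2 6 11)=[7, 1, 6, 14, 3, 5, 11, 4, 8, 9, 10, 2, 12, 13, 0]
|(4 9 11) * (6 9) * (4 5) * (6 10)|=6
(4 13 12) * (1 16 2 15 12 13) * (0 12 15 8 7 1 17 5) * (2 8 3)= (0 12 4 17 5)(1 16 8 7)(2 3)= [12, 16, 3, 2, 17, 0, 6, 1, 7, 9, 10, 11, 4, 13, 14, 15, 8, 5]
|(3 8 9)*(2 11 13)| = 3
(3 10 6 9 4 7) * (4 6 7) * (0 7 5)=[7, 1, 2, 10, 4, 0, 9, 3, 8, 6, 5]=(0 7 3 10 5)(6 9)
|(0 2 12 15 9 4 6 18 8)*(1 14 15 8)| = 28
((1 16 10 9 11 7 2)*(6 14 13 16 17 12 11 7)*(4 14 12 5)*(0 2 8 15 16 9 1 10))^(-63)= (0 14)(1 7)(2 13)(4 16)(5 15)(8 17)(9 10)= [14, 7, 13, 3, 16, 15, 6, 1, 17, 10, 9, 11, 12, 2, 0, 5, 4, 8]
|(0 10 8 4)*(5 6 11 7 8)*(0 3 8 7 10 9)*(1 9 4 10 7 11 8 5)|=18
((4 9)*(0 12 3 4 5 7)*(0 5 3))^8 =(12)(3 9 4) =[0, 1, 2, 9, 3, 5, 6, 7, 8, 4, 10, 11, 12]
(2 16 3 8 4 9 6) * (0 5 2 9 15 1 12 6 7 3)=(0 5 2 16)(1 12 6 9 7 3 8 4 15)=[5, 12, 16, 8, 15, 2, 9, 3, 4, 7, 10, 11, 6, 13, 14, 1, 0]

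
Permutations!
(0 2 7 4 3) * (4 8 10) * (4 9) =[2, 1, 7, 0, 3, 5, 6, 8, 10, 4, 9] =(0 2 7 8 10 9 4 3)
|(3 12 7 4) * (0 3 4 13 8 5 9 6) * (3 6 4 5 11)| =6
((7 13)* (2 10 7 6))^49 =[0, 1, 6, 3, 4, 5, 13, 10, 8, 9, 2, 11, 12, 7] =(2 6 13 7 10)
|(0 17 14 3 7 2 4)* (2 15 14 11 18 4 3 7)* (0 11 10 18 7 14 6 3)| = |(0 17 10 18 4 11 7 15 6 3 2)| = 11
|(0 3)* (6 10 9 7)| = 4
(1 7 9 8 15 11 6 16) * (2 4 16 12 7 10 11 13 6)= (1 10 11 2 4 16)(6 12 7 9 8 15 13)= [0, 10, 4, 3, 16, 5, 12, 9, 15, 8, 11, 2, 7, 6, 14, 13, 1]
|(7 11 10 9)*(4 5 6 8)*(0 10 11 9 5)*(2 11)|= |(0 10 5 6 8 4)(2 11)(7 9)|= 6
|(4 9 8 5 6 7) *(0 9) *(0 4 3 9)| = |(3 9 8 5 6 7)| = 6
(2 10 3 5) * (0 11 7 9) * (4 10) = (0 11 7 9)(2 4 10 3 5) = [11, 1, 4, 5, 10, 2, 6, 9, 8, 0, 3, 7]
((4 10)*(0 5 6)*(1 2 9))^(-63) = [0, 1, 2, 3, 10, 5, 6, 7, 8, 9, 4] = (4 10)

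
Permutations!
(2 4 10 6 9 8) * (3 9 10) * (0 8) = (0 8 2 4 3 9)(6 10) = [8, 1, 4, 9, 3, 5, 10, 7, 2, 0, 6]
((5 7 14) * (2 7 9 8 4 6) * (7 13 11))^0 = (14) = [0, 1, 2, 3, 4, 5, 6, 7, 8, 9, 10, 11, 12, 13, 14]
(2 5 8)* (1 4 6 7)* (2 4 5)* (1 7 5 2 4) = [0, 2, 4, 3, 6, 8, 5, 7, 1] = (1 2 4 6 5 8)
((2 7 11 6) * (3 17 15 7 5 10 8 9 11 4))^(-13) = (2 5 10 8 9 11 6)(3 15 4 17 7) = [0, 1, 5, 15, 17, 10, 2, 3, 9, 11, 8, 6, 12, 13, 14, 4, 16, 7]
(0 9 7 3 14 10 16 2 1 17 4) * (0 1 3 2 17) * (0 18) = (0 9 7 2 3 14 10 16 17 4 1 18) = [9, 18, 3, 14, 1, 5, 6, 2, 8, 7, 16, 11, 12, 13, 10, 15, 17, 4, 0]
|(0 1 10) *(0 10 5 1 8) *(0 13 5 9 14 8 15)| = |(0 15)(1 9 14 8 13 5)| = 6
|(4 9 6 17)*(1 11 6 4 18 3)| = |(1 11 6 17 18 3)(4 9)| = 6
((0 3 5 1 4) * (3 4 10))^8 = (10) = [0, 1, 2, 3, 4, 5, 6, 7, 8, 9, 10]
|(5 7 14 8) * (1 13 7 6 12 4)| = 9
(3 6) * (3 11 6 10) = (3 10)(6 11) = [0, 1, 2, 10, 4, 5, 11, 7, 8, 9, 3, 6]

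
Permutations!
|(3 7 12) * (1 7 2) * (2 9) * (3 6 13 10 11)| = 10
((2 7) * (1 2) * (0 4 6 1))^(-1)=(0 7 2 1 6 4)=[7, 6, 1, 3, 0, 5, 4, 2]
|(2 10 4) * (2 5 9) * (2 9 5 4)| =2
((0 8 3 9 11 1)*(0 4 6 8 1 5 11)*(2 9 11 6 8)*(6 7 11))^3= [8, 3, 1, 9, 6, 5, 0, 7, 2, 4, 10, 11]= (11)(0 8 2 1 3 9 4 6)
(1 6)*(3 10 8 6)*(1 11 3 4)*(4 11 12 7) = (1 11 3 10 8 6 12 7 4) = [0, 11, 2, 10, 1, 5, 12, 4, 6, 9, 8, 3, 7]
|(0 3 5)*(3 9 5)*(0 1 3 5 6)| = |(0 9 6)(1 3 5)| = 3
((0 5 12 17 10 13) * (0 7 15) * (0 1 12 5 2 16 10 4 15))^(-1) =[7, 15, 0, 3, 17, 5, 6, 13, 8, 9, 16, 11, 1, 10, 14, 4, 2, 12] =(0 7 13 10 16 2)(1 15 4 17 12)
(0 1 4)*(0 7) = (0 1 4 7) = [1, 4, 2, 3, 7, 5, 6, 0]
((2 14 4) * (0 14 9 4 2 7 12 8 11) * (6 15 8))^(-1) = (0 11 8 15 6 12 7 4 9 2 14) = [11, 1, 14, 3, 9, 5, 12, 4, 15, 2, 10, 8, 7, 13, 0, 6]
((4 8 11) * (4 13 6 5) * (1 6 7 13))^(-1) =(1 11 8 4 5 6)(7 13) =[0, 11, 2, 3, 5, 6, 1, 13, 4, 9, 10, 8, 12, 7]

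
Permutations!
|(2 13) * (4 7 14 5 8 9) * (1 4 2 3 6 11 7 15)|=|(1 4 15)(2 13 3 6 11 7 14 5 8 9)|=30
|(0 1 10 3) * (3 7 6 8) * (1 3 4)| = 6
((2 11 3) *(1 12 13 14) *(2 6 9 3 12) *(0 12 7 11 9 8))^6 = (0 9 13 6 1)(2 12 3 14 8) = [9, 0, 12, 14, 4, 5, 1, 7, 2, 13, 10, 11, 3, 6, 8]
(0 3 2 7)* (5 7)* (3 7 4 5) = (0 7)(2 3)(4 5) = [7, 1, 3, 2, 5, 4, 6, 0]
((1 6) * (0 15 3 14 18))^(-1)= (0 18 14 3 15)(1 6)= [18, 6, 2, 15, 4, 5, 1, 7, 8, 9, 10, 11, 12, 13, 3, 0, 16, 17, 14]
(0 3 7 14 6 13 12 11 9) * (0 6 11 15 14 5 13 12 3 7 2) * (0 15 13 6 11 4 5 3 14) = (0 7 3 2 15)(4 5 6 12 13 14)(9 11) = [7, 1, 15, 2, 5, 6, 12, 3, 8, 11, 10, 9, 13, 14, 4, 0]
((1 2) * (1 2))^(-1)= (2)= [0, 1, 2]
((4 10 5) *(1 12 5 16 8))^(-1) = (1 8 16 10 4 5 12) = [0, 8, 2, 3, 5, 12, 6, 7, 16, 9, 4, 11, 1, 13, 14, 15, 10]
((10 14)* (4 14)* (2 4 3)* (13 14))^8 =(2 13 10)(3 4 14) =[0, 1, 13, 4, 14, 5, 6, 7, 8, 9, 2, 11, 12, 10, 3]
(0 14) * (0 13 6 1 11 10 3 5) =(0 14 13 6 1 11 10 3 5) =[14, 11, 2, 5, 4, 0, 1, 7, 8, 9, 3, 10, 12, 6, 13]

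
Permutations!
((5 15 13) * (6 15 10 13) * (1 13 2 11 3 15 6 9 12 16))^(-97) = (1 5 2 3 9 16 13 10 11 15 12) = [0, 5, 3, 9, 4, 2, 6, 7, 8, 16, 11, 15, 1, 10, 14, 12, 13]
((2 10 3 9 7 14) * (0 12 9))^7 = (0 3 10 2 14 7 9 12) = [3, 1, 14, 10, 4, 5, 6, 9, 8, 12, 2, 11, 0, 13, 7]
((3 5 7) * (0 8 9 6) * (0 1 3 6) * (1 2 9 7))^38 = [7, 5, 0, 1, 4, 3, 9, 2, 6, 8] = (0 7 2)(1 5 3)(6 9 8)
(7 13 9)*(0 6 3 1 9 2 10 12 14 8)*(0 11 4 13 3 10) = [6, 9, 0, 1, 13, 5, 10, 3, 11, 7, 12, 4, 14, 2, 8] = (0 6 10 12 14 8 11 4 13 2)(1 9 7 3)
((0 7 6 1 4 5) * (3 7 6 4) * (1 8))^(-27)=(0 7 8 5 3 6 4 1)=[7, 0, 2, 6, 1, 3, 4, 8, 5]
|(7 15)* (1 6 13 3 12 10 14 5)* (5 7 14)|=21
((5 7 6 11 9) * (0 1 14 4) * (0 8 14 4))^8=(0 8 1 14 4)(5 11 7 9 6)=[8, 14, 2, 3, 0, 11, 5, 9, 1, 6, 10, 7, 12, 13, 4]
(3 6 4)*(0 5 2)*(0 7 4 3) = (0 5 2 7 4)(3 6) = [5, 1, 7, 6, 0, 2, 3, 4]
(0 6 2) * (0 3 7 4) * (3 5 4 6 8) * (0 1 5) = (0 8 3 7 6 2)(1 5 4) = [8, 5, 0, 7, 1, 4, 2, 6, 3]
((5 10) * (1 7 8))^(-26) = (10)(1 7 8) = [0, 7, 2, 3, 4, 5, 6, 8, 1, 9, 10]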